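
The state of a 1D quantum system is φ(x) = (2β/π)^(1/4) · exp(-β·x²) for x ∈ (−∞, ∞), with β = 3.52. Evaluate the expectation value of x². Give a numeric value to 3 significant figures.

0.0710

⟨x²⟩ = ∫ x²·|φ|² dx (integrals over the domain).
Gaussian moments: ∫x^(2j)·e^(−2βx²) dx = (2j−1)!!/(4β)^j · √(π/(2β)), odd powers integrate to 0; here √(π/(2β)) = 0.66802.
⟨x²⟩ = 0.071023.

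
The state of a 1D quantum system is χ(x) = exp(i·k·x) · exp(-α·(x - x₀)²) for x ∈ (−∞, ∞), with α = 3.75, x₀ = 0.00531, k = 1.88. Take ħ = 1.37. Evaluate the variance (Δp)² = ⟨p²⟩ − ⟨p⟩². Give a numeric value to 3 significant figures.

7.04

Compute ⟨p⟩ and ⟨p²⟩ separately; (Δp)² = ⟨p²⟩ − ⟨p⟩².
Gaussian moments (u = x − x₀): ∫u^(2j)·e^(−2αu²) du = (2j−1)!!/(4α)^j · √(π/(2α)), odd powers integrate to 0; here √(π/(2α)) = 0.64721. Derivatives: χ′ = (ik − 2αu)·χ, χ″ = ((ik − 2αu)² − 2α)·χ; the odd-in-u pieces drop out.
Normalization: ∫|χ|² dx = 0.64721.
⟨p⟩ = 2.5756 and ⟨p²⟩ = 13.672.
(Δp)² = 13.672 − (2.5756)² = 7.0384.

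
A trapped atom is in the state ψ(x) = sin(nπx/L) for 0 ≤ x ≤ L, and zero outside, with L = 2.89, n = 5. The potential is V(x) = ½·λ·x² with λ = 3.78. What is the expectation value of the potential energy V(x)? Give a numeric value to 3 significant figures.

⟨V⟩ = ∫ V(x)·|ψ|² dx / ∫|ψ|² dx.
With sin²θ = (1 − cos2θ)/2 on 0 ≤ x ≤ L: ∫sin²(nπx/L) dx = L/2, ∫x·sin²(nπx/L) dx = L²/4, ∫x²·sin²(nπx/L) dx = L³·(1/6 − 1/(4n²π²)); higher powers xᵏ the same way, integrating xᵏ·cos(2nπx/L) by parts.
State is unnormalized: ∫|ψ|² dx = 1.4450, and ∫ψ*·V(x)·ψ dx = 7.5571, so ⟨V⟩ = 7.5571 / 1.4450.
⟨V⟩ = 5.2298.

5.23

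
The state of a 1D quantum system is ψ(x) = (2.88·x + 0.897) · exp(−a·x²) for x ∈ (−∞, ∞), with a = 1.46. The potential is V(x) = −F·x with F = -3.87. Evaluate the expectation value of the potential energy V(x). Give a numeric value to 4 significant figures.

⟨V⟩ = ∫ V(x)·|ψ|² dx / ∫|ψ|² dx.
Expand each integrand as polynomial × e^(−2ax²) and use ∫x^(2j)·e^(−2ax²) dx = (2j−1)!!/(4a)^j · √(π/(2a)), odd powers → 0; here √(π/(2a)) = 1.0373.
State is unnormalized: ∫|ψ|² dx = 2.3078, and ∫ψ*·V(x)·ψ dx = 3.5514, so ⟨V⟩ = 3.5514 / 2.3078.
⟨V⟩ = 1.5389.

1.539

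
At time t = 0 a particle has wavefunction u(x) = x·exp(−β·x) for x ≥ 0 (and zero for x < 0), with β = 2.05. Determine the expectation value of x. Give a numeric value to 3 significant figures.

0.732

⟨x⟩ = ∫ x·|u|² dx / ∫|u|² dx (integrals over the domain).
Every integrand reduces to terms xʲ·e^(−2βx) on [0, ∞); use ∫₀^∞ xʲ·e^(−2βx) dx = j!/(2β)^(j+1).
State is unnormalized: ∫|u|² dx = 0.029019, and ∫u*·x·u dx = 0.021233, so ⟨x⟩ = 0.021233 / 0.029019.
⟨x⟩ = 0.73171.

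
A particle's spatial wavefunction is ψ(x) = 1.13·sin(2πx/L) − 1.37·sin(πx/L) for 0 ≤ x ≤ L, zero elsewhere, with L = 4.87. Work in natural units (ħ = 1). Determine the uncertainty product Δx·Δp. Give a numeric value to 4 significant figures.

Δx = √(⟨x²⟩−⟨x⟩²), Δp = √(⟨p²⟩−⟨p⟩²).
On 0 ≤ x ≤ L (j ≠ l): ∫sin²(jπx/L) dx = L/2, ∫sin(jπx/L)·sin(lπx/L) dx = 0; diagonal moments ∫x·sin²(jπx/L) dx = L²/4, ∫x²·sin²(jπx/L) dx = L³·(1/6 − 1/(4j²π²)); cross terms ∫x·sin(jπx/L)·sin(lπx/L) dx = 0 for j + l even and −4jlL²/(π²(j² − l²)²) for j + l odd, ∫x²·sin(jπx/L)·sin(lπx/L) dx = (−1)^(j+l)·4jlL³/(π²(j² − l²)²); higher powers the same way via product-to-sum and parts. d²/dx² sin(jπx/L) = −(jπ/L)²·sin(jπx/L); on 0 ≤ x ≤ L, ∫sin²(jπx/L) dx = L/2 and ∫sin(jπx/L)·sin(lπx/L) dx = 0 for j ≠ l, so only diagonal terms survive in ∫|ψ|² and ∫ψ·ψ″; ∫ψ·ψ′ dx = [ψ²/2] between the walls = 0.
Normalization: ∫|ψ|² dx = 7.6795.
⟨x⟩ = 3.2962, ⟨x²⟩ = 11.263 ⇒ Δx = 0.63094.
⟨p⟩ = 0.0000, ⟨p²⟩ = 0.92160 ⇒ Δp = 0.96000.
Δx·Δp = 0.60570.

0.6057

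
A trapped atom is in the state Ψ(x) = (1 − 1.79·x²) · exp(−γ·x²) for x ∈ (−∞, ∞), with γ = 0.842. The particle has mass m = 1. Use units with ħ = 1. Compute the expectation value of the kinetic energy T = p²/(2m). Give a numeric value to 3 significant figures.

2.17

T = −(ħ²/2m) d²/dx², so ⟨T⟩ = −(ħ²/2m) ∫ Ψ*·Ψ'' dx / ∫|Ψ|² dx; with m = 1.
Expand each integrand as polynomial × e^(−2γx²) and use ∫x^(2j)·e^(−2γx²) dx = (2j−1)!!/(4γ)^j · √(π/(2γ)), odd powers → 0; here √(π/(2γ)) = 1.3659. Differentiate with the product rule, d/dx e^(−γx²) = −2γx·e^(−γx²).
State is unnormalized: ∫|Ψ|² dx = 1.0714, and ∫Ψ*·(−ħ²/2m · Ψ'') dx = 2.3232, so ⟨T⟩ = 2.3232 / 1.0714.
⟨T⟩ = 2.1683.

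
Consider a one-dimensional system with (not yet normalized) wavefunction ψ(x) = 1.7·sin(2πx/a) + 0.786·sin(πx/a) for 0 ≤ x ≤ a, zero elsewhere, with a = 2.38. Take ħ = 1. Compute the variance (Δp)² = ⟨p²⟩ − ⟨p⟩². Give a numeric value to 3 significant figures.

Compute ⟨p⟩ and ⟨p²⟩ separately; (Δp)² = ⟨p²⟩ − ⟨p⟩².
d²/dx² sin(jπx/a) = −(jπ/a)²·sin(jπx/a); on 0 ≤ x ≤ a, ∫sin²(jπx/a) dx = a/2 and ∫sin(jπx/a)·sin(lπx/a) dx = 0 for j ≠ l, so only diagonal terms survive in ∫|ψ|² and ∫ψ·ψ″; ∫ψ·ψ′ dx = [ψ²/2] between the walls = 0.
Normalization: ∫|ψ|² dx = 4.1743.
⟨p⟩ = 0.0000 and ⟨p²⟩ = 6.0490.
(Δp)² = 6.0490 − (0.0000)² = 6.0490.

6.05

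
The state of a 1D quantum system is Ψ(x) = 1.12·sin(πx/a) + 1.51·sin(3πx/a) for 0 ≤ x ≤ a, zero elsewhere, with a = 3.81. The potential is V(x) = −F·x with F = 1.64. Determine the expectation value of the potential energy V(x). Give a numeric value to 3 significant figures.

-3.12

⟨V⟩ = ∫ V(x)·|Ψ|² dx / ∫|Ψ|² dx.
On 0 ≤ x ≤ a (j ≠ l): ∫sin²(jπx/a) dx = a/2, ∫sin(jπx/a)·sin(lπx/a) dx = 0; diagonal moments ∫x·sin²(jπx/a) dx = a²/4, ∫x²·sin²(jπx/a) dx = a³·(1/6 − 1/(4j²π²)); cross terms ∫x·sin(jπx/a)·sin(lπx/a) dx = 0 for j + l even and −4jla²/(π²(j² − l²)²) for j + l odd, ∫x²·sin(jπx/a)·sin(lπx/a) dx = (−1)^(j+l)·4jla³/(π²(j² − l²)²); higher powers the same way via product-to-sum and parts.
State is unnormalized: ∫|Ψ|² dx = 6.7332, and ∫Ψ*·V(x)·Ψ dx = -21.036, so ⟨V⟩ = -21.036 / 6.7332.
⟨V⟩ = -3.1242.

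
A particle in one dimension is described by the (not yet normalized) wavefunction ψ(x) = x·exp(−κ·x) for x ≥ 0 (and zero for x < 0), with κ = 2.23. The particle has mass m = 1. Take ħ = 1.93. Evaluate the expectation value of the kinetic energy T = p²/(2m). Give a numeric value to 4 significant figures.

T = −(ħ²/2m) d²/dx², so ⟨T⟩ = −(ħ²/2m) ∫ ψ*·ψ'' dx / ∫|ψ|² dx; with m = 1.
Differentiate x·exp(−κ·x) with the product rule; every integrand then reduces to terms xʲ·e^(−2κx) on [0, ∞), with ∫₀^∞ xʲ·e^(−2κx) dx = j!/(2κ)^(j+1).
State is unnormalized: ∫|ψ|² dx = 0.022544, and ∫ψ*·(−ħ²/2m · ψ'') dx = 0.20879, so ⟨T⟩ = 0.20879 / 0.022544.
⟨T⟩ = 9.2618.

9.262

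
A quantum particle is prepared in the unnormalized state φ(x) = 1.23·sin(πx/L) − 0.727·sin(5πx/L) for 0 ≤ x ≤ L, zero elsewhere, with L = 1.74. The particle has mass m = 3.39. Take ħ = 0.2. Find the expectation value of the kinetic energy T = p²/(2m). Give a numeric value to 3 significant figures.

T = −(ħ²/2m) d²/dx², so ⟨T⟩ = −(ħ²/2m) ∫ φ*·φ'' dx / ∫|φ|² dx; with m = 3.39.
d²/dx² sin(jπx/L) = −(jπ/L)²·sin(jπx/L); on 0 ≤ x ≤ L, ∫sin²(jπx/L) dx = L/2 and ∫sin(jπx/L)·sin(lπx/L) dx = 0 for j ≠ l, so only diagonal terms survive in ∫|φ|² and ∫φ·φ″; ∫φ·φ′ dx = [φ²/2] between the walls = 0.
State is unnormalized: ∫|φ|² dx = 1.7760, and ∫φ*·(−ħ²/2m · φ'') dx = 0.24640, so ⟨T⟩ = 0.24640 / 1.7760.
⟨T⟩ = 0.13873.

0.139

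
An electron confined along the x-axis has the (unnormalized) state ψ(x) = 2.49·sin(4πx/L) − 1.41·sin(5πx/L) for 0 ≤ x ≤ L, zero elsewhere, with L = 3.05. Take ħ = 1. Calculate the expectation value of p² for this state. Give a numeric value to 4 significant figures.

p² ψ = −ħ² d²ψ/dx²; ⟨p²⟩ = −ħ² ∫ ψ*·ψ'' dx / ∫|ψ|² dx.
d²/dx² sin(jπx/L) = −(jπ/L)²·sin(jπx/L); on 0 ≤ x ≤ L, ∫sin²(jπx/L) dx = L/2 and ∫sin(jπx/L)·sin(lπx/L) dx = 0 for j ≠ l, so only diagonal terms survive in ∫|ψ|² and ∫ψ·ψ″; ∫ψ·ψ′ dx = [ψ²/2] between the walls = 0.
State is unnormalized: ∫|ψ|² dx = 12.487, and ∫ψ*·(−ħ² ψ'') dx = 240.92, so ⟨p²⟩ = 240.92 / 12.487.
⟨p²⟩ = 19.294.

19.29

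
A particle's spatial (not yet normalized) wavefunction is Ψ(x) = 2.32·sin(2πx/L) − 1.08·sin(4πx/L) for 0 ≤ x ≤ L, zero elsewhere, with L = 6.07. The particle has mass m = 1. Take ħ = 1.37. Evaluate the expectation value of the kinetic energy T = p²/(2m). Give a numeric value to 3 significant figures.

1.54

T = −(ħ²/2m) d²/dx², so ⟨T⟩ = −(ħ²/2m) ∫ Ψ*·Ψ'' dx / ∫|Ψ|² dx; with m = 1.
d²/dx² sin(jπx/L) = −(jπ/L)²·sin(jπx/L); on 0 ≤ x ≤ L, ∫sin²(jπx/L) dx = L/2 and ∫sin(jπx/L)·sin(lπx/L) dx = 0 for j ≠ l, so only diagonal terms survive in ∫|Ψ|² and ∫Ψ·Ψ″; ∫Ψ·Ψ′ dx = [Ψ²/2] between the walls = 0.
State is unnormalized: ∫|Ψ|² dx = 19.876, and ∫Ψ*·(−ħ²/2m · Ψ'') dx = 30.664, so ⟨T⟩ = 30.664 / 19.876.
⟨T⟩ = 1.5428.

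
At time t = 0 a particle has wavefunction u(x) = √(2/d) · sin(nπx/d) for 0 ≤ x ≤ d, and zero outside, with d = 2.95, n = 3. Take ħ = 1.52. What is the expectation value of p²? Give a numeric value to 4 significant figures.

p² u = −ħ² d²u/dx²; ⟨p²⟩ = −ħ² ∫ u*·u'' dx.
d/dx sin(nπx/d) = (nπ/d)·cos(nπx/d) and d²/dx² sin(nπx/d) = −(nπ/d)²·sin(nπx/d); on 0 ≤ x ≤ d, ∫sin²(nπx/d) dx = d/2 and ∫sin(nπx/d)·cos(nπx/d) dx = 0.
⟨p²⟩ = 23.582.

23.58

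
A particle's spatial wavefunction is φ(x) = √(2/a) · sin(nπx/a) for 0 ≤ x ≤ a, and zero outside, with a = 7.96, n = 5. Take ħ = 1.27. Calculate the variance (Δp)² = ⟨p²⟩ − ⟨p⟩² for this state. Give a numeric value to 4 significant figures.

6.281

Compute ⟨p⟩ and ⟨p²⟩ separately; (Δp)² = ⟨p²⟩ − ⟨p⟩².
d/dx sin(nπx/a) = (nπ/a)·cos(nπx/a) and d²/dx² sin(nπx/a) = −(nπ/a)²·sin(nπx/a); on 0 ≤ x ≤ a, ∫sin²(nπx/a) dx = a/2 and ∫sin(nπx/a)·cos(nπx/a) dx = 0.
⟨p⟩ = 0.0000 and ⟨p²⟩ = 6.2809.
(Δp)² = 6.2809 − (0.0000)² = 6.2809.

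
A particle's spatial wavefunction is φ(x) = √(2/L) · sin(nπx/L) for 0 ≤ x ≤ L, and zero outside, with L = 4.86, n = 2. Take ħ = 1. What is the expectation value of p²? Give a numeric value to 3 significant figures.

p² φ = −ħ² d²φ/dx²; ⟨p²⟩ = −ħ² ∫ φ*·φ'' dx.
d/dx sin(nπx/L) = (nπ/L)·cos(nπx/L) and d²/dx² sin(nπx/L) = −(nπ/L)²·sin(nπx/L); on 0 ≤ x ≤ L, ∫sin²(nπx/L) dx = L/2 and ∫sin(nπx/L)·cos(nπx/L) dx = 0.
⟨p²⟩ = 1.6714.

1.67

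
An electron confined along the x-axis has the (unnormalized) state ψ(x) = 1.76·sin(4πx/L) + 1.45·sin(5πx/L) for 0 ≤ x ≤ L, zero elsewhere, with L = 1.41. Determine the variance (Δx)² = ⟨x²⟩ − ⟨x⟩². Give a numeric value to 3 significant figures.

0.0836

Compute ⟨x⟩ and ⟨x²⟩ separately, then (Δx)² = ⟨x²⟩ − ⟨x⟩².
On 0 ≤ x ≤ L (j ≠ l): ∫sin²(jπx/L) dx = L/2, ∫sin(jπx/L)·sin(lπx/L) dx = 0; diagonal moments ∫x·sin²(jπx/L) dx = L²/4, ∫x²·sin²(jπx/L) dx = L³·(1/6 − 1/(4j²π²)); cross terms ∫x·sin(jπx/L)·sin(lπx/L) dx = 0 for j + l even and −4jlL²/(π²(j² − l²)²) for j + l odd, ∫x²·sin(jπx/L)·sin(lπx/L) dx = (−1)^(j+l)·4jlL³/(π²(j² − l²)²); higher powers the same way via product-to-sum and parts.
Normalization: ∫|ψ|² dx = 3.6661.
⟨x⟩ = 0.42802 and ⟨x²⟩ = 0.26678.
(Δx)² = 0.26678 − (0.42802)² = 0.083577.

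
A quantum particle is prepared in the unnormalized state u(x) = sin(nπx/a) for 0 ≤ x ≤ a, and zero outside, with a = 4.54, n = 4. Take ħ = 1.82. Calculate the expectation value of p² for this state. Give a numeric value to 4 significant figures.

p² u = −ħ² d²u/dx²; ⟨p²⟩ = −ħ² ∫ u*·u'' dx / ∫|u|² dx.
d/dx sin(nπx/a) = (nπ/a)·cos(nπx/a) and d²/dx² sin(nπx/a) = −(nπ/a)²·sin(nπx/a); on 0 ≤ x ≤ a, ∫sin²(nπx/a) dx = a/2 and ∫sin(nπx/a)·cos(nπx/a) dx = 0.
State is unnormalized: ∫|u|² dx = 2.2700, and ∫u*·(−ħ² u'') dx = 57.607, so ⟨p²⟩ = 57.607 / 2.2700.
⟨p²⟩ = 25.378.

25.38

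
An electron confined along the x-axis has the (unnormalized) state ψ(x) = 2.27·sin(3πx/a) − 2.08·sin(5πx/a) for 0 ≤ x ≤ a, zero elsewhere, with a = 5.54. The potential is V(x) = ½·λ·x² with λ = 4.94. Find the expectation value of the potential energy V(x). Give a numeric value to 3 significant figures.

⟨V⟩ = ∫ V(x)·|ψ|² dx / ∫|ψ|² dx.
On 0 ≤ x ≤ a (j ≠ l): ∫sin²(jπx/a) dx = a/2, ∫sin(jπx/a)·sin(lπx/a) dx = 0; diagonal moments ∫x·sin²(jπx/a) dx = a²/4, ∫x²·sin²(jπx/a) dx = a³·(1/6 − 1/(4j²π²)); cross terms ∫x·sin(jπx/a)·sin(lπx/a) dx = 0 for j + l even and −4jla²/(π²(j² − l²)²) for j + l odd, ∫x²·sin(jπx/a)·sin(lπx/a) dx = (−1)^(j+l)·4jla³/(π²(j² − l²)²); higher powers the same way via product-to-sum and parts.
State is unnormalized: ∫|ψ|² dx = 26.258, and ∫ψ*·V(x)·ψ dx = 561.40, so ⟨V⟩ = 561.40 / 26.258.
⟨V⟩ = 21.381.

21.4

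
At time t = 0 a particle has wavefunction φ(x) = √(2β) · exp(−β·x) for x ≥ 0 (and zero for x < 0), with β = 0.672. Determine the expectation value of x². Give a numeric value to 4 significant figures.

⟨x²⟩ = ∫ x²·|φ|² dx (integrals over the domain).
Every integrand reduces to terms xʲ·e^(−2βx) on [0, ∞); use ∫₀^∞ xʲ·e^(−2βx) dx = j!/(2β)^(j+1).
⟨x²⟩ = 1.1072.

1.107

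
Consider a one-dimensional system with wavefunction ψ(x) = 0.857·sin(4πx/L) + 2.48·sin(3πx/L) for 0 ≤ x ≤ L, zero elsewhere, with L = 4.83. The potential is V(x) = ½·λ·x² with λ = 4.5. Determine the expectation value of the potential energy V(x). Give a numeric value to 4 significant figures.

⟨V⟩ = ∫ V(x)·|ψ|² dx / ∫|ψ|² dx.
On 0 ≤ x ≤ L (j ≠ l): ∫sin²(jπx/L) dx = L/2, ∫sin(jπx/L)·sin(lπx/L) dx = 0; diagonal moments ∫x·sin²(jπx/L) dx = L²/4, ∫x²·sin²(jπx/L) dx = L³·(1/6 − 1/(4j²π²)); cross terms ∫x·sin(jπx/L)·sin(lπx/L) dx = 0 for j + l even and −4jlL²/(π²(j² − l²)²) for j + l odd, ∫x²·sin(jπx/L)·sin(lπx/L) dx = (−1)^(j+l)·4jlL³/(π²(j² − l²)²); higher powers the same way via product-to-sum and parts.
State is unnormalized: ∫|ψ|² dx = 16.627, and ∫ψ*·V(x)·ψ dx = 179.27, so ⟨V⟩ = 179.27 / 16.627.
⟨V⟩ = 10.782.

10.78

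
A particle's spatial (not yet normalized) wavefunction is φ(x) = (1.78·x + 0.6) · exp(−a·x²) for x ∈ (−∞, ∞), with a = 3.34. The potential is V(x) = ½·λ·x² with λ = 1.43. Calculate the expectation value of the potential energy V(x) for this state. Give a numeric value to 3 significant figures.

⟨V⟩ = ∫ V(x)·|φ|² dx / ∫|φ|² dx.
Expand each integrand as polynomial × e^(−2ax²) and use ∫x^(2j)·e^(−2ax²) dx = (2j−1)!!/(4a)^j · √(π/(2a)), odd powers → 0; here √(π/(2a)) = 0.68578.
State is unnormalized: ∫|φ|² dx = 0.40952, and ∫φ*·V(x)·φ dx = 0.039325, so ⟨V⟩ = 0.039325 / 0.40952.
⟨V⟩ = 0.096026.

0.0960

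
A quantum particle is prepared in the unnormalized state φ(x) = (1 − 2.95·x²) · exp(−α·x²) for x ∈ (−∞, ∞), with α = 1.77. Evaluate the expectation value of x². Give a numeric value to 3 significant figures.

⟨x²⟩ = ∫ x²·|φ|² dx / ∫|φ|² dx (integrals over the domain).
Expand each integrand as polynomial × e^(−2αx²) and use ∫x^(2j)·e^(−2αx²) dx = (2j−1)!!/(4α)^j · √(π/(2α)), odd powers → 0; here √(π/(2α)) = 0.94205.
State is unnormalized: ∫|φ|² dx = 0.64766, and ∫φ*·x²·φ dx = 0.14692, so ⟨x²⟩ = 0.14692 / 0.64766.
⟨x²⟩ = 0.22684.

0.227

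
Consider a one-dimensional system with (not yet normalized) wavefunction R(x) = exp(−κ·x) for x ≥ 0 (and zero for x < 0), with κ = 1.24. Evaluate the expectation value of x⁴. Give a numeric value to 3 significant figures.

⟨x⁴⟩ = ∫ x⁴·|R|² dx / ∫|R|² dx (integrals over the domain).
Every integrand reduces to terms xʲ·e^(−2κx) on [0, ∞); use ∫₀^∞ xʲ·e^(−2κx) dx = j!/(2κ)^(j+1).
State is unnormalized: ∫|R|² dx = 0.40323, and ∫R*·x⁴·R dx = 0.25583, so ⟨x⁴⟩ = 0.25583 / 0.40323.
⟨x⁴⟩ = 0.63446.

0.634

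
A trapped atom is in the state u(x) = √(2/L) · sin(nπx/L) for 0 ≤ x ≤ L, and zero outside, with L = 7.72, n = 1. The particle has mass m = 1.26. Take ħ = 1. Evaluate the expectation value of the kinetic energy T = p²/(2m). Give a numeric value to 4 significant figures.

T = −(ħ²/2m) d²/dx², so ⟨T⟩ = −(ħ²/2m) ∫ u*·u'' dx; with m = 1.26.
d/dx sin(nπx/L) = (nπ/L)·cos(nπx/L) and d²/dx² sin(nπx/L) = −(nπ/L)²·sin(nπx/L); on 0 ≤ x ≤ L, ∫sin²(nπx/L) dx = L/2 and ∫sin(nπx/L)·cos(nπx/L) dx = 0.
⟨T⟩ = 0.065715.

0.06572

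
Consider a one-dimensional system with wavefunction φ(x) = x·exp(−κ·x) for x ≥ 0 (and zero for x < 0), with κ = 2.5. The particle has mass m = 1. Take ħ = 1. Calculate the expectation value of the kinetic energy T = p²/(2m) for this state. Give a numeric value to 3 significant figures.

T = −(ħ²/2m) d²/dx², so ⟨T⟩ = −(ħ²/2m) ∫ φ*·φ'' dx / ∫|φ|² dx; with m = 1.
Differentiate x·exp(−κ·x) with the product rule; every integrand then reduces to terms xʲ·e^(−2κx) on [0, ∞), with ∫₀^∞ xʲ·e^(−2κx) dx = j!/(2κ)^(j+1).
State is unnormalized: ∫|φ|² dx = 0.016000, and ∫φ*·(−ħ²/2m · φ'') dx = 0.050000, so ⟨T⟩ = 0.050000 / 0.016000.
⟨T⟩ = 3.1250.

3.13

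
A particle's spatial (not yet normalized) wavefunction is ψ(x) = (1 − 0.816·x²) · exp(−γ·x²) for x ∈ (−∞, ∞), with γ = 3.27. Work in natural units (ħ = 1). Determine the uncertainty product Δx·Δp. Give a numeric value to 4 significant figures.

Δx = √(⟨x²⟩−⟨x⟩²), Δp = √(⟨p²⟩−⟨p⟩²).
Expand each integrand as polynomial × e^(−2γx²) and use ∫x^(2j)·e^(−2γx²) dx = (2j−1)!!/(4γ)^j · √(π/(2γ)), odd powers → 0; here √(π/(2γ)) = 0.69308. Differentiate with the product rule, d/dx e^(−γx²) = −2γx·e^(−γx²).
Normalization: ∫|ψ|² dx = 0.61470.
⟨x⟩ = 0.0000, ⟨x²⟩ = 0.058968 ⇒ Δx = 0.24283.
⟨p⟩ = 0.0000, ⟨p²⟩ = 4.2475 ⇒ Δp = 2.0609.
Δx·Δp = 0.50046.

0.5005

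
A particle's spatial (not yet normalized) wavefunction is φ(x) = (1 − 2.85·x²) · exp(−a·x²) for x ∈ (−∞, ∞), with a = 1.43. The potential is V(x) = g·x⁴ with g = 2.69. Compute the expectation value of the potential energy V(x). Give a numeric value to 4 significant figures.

1.551

⟨V⟩ = ∫ V(x)·|φ|² dx / ∫|φ|² dx.
Expand each integrand as polynomial × e^(−2ax²) and use ∫x^(2j)·e^(−2ax²) dx = (2j−1)!!/(4a)^j · √(π/(2a)), odd powers → 0; here √(π/(2a)) = 1.0481.
State is unnormalized: ∫|φ|² dx = 0.78423, and ∫φ*·V(x)·φ dx = 1.2166, so ⟨V⟩ = 1.2166 / 0.78423.
⟨V⟩ = 1.5514.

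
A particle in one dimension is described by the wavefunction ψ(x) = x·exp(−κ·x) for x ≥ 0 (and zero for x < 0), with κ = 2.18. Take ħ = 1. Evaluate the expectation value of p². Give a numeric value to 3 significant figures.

4.75

p² ψ = −ħ² d²ψ/dx²; ⟨p²⟩ = −ħ² ∫ ψ*·ψ'' dx / ∫|ψ|² dx.
Differentiate x·exp(−κ·x) with the product rule; every integrand then reduces to terms xʲ·e^(−2κx) on [0, ∞), with ∫₀^∞ xʲ·e^(−2κx) dx = j!/(2κ)^(j+1).
State is unnormalized: ∫|ψ|² dx = 0.024131, and ∫ψ*·(−ħ² ψ'') dx = 0.11468, so ⟨p²⟩ = 0.11468 / 0.024131.
⟨p²⟩ = 4.7524.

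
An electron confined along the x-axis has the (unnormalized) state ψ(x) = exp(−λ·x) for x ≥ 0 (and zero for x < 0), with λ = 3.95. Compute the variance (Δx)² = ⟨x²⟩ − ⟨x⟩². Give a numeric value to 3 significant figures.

0.0160

Compute ⟨x⟩ and ⟨x²⟩ separately, then (Δx)² = ⟨x²⟩ − ⟨x⟩².
Every integrand reduces to terms xʲ·e^(−2λx) on [0, ∞); use ∫₀^∞ xʲ·e^(−2λx) dx = j!/(2λ)^(j+1).
Normalization: ∫|ψ|² dx = 0.12658.
⟨x⟩ = 0.12658 and ⟨x²⟩ = 0.032046.
(Δx)² = 0.032046 − (0.12658)² = 0.016023.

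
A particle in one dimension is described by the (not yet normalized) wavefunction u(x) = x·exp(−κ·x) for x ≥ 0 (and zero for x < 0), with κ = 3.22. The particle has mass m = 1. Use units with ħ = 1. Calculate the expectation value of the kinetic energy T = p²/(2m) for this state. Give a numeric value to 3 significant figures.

T = −(ħ²/2m) d²/dx², so ⟨T⟩ = −(ħ²/2m) ∫ u*·u'' dx / ∫|u|² dx; with m = 1.
Differentiate x·exp(−κ·x) with the product rule; every integrand then reduces to terms xʲ·e^(−2κx) on [0, ∞), with ∫₀^∞ xʲ·e^(−2κx) dx = j!/(2κ)^(j+1).
State is unnormalized: ∫|u|² dx = 0.0074881, and ∫u*·(−ħ²/2m · u'') dx = 0.038820, so ⟨T⟩ = 0.038820 / 0.0074881.
⟨T⟩ = 5.1842.

5.18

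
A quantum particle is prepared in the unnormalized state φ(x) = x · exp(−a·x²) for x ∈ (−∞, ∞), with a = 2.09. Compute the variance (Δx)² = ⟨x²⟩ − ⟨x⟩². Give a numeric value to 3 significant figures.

0.359

Compute ⟨x⟩ and ⟨x²⟩ separately, then (Δx)² = ⟨x²⟩ − ⟨x⟩².
Expand each integrand as polynomial × e^(−2ax²) and use ∫x^(2j)·e^(−2ax²) dx = (2j−1)!!/(4a)^j · √(π/(2a)), odd powers → 0; here √(π/(2a)) = 0.86694.
Normalization: ∫|φ|² dx = 0.10370.
⟨x⟩ = 0.0000 and ⟨x²⟩ = 0.35885.
(Δx)² = 0.35885 − (0.0000)² = 0.35885.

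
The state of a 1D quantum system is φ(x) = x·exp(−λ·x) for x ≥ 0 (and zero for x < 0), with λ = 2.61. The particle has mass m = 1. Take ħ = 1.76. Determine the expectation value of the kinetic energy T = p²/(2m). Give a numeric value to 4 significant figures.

T = −(ħ²/2m) d²/dx², so ⟨T⟩ = −(ħ²/2m) ∫ φ*·φ'' dx / ∫|φ|² dx; with m = 1.
Differentiate x·exp(−λ·x) with the product rule; every integrand then reduces to terms xʲ·e^(−2λx) on [0, ∞), with ∫₀^∞ xʲ·e^(−2λx) dx = j!/(2λ)^(j+1).
State is unnormalized: ∫|φ|² dx = 0.014061, and ∫φ*·(−ħ²/2m · φ'') dx = 0.14835, so ⟨T⟩ = 0.14835 / 0.014061.
⟨T⟩ = 10.551.

10.55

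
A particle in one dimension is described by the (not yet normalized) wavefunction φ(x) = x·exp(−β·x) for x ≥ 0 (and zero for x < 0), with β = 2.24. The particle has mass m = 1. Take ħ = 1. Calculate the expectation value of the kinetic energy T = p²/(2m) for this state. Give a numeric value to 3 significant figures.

2.51

T = −(ħ²/2m) d²/dx², so ⟨T⟩ = −(ħ²/2m) ∫ φ*·φ'' dx / ∫|φ|² dx; with m = 1.
Differentiate x·exp(−β·x) with the product rule; every integrand then reduces to terms xʲ·e^(−2βx) on [0, ∞), with ∫₀^∞ xʲ·e^(−2βx) dx = j!/(2β)^(j+1).
State is unnormalized: ∫|φ|² dx = 0.022243, and ∫φ*·(−ħ²/2m · φ'') dx = 0.055804, so ⟨T⟩ = 0.055804 / 0.022243.
⟨T⟩ = 2.5088.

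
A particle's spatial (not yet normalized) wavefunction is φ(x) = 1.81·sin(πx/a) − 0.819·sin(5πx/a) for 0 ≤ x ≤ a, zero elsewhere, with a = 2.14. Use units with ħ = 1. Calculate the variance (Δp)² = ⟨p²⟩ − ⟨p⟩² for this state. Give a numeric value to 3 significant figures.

10.9

Compute ⟨p⟩ and ⟨p²⟩ separately; (Δp)² = ⟨p²⟩ − ⟨p⟩².
d²/dx² sin(jπx/a) = −(jπ/a)²·sin(jπx/a); on 0 ≤ x ≤ a, ∫sin²(jπx/a) dx = a/2 and ∫sin(jπx/a)·sin(lπx/a) dx = 0 for j ≠ l, so only diagonal terms survive in ∫|φ|² and ∫φ·φ″; ∫φ·φ′ dx = [φ²/2] between the walls = 0.
Normalization: ∫|φ|² dx = 4.2231.
⟨p⟩ = 0.0000 and ⟨p²⟩ = 10.945.
(Δp)² = 10.945 − (0.0000)² = 10.945.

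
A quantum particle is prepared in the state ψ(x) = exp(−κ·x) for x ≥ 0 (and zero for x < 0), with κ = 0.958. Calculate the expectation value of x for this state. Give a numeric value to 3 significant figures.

0.522

⟨x⟩ = ∫ x·|ψ|² dx / ∫|ψ|² dx (integrals over the domain).
Every integrand reduces to terms xʲ·e^(−2κx) on [0, ∞); use ∫₀^∞ xʲ·e^(−2κx) dx = j!/(2κ)^(j+1).
State is unnormalized: ∫|ψ|² dx = 0.52192, and ∫ψ*·x·ψ dx = 0.27240, so ⟨x⟩ = 0.27240 / 0.52192.
⟨x⟩ = 0.52192.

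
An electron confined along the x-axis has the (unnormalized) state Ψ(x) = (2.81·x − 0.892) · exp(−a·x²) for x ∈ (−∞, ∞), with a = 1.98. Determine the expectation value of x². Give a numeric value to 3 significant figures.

0.267

⟨x²⟩ = ∫ x²·|Ψ|² dx / ∫|Ψ|² dx (integrals over the domain).
Expand each integrand as polynomial × e^(−2ax²) and use ∫x^(2j)·e^(−2ax²) dx = (2j−1)!!/(4a)^j · √(π/(2a)), odd powers → 0; here √(π/(2a)) = 0.89069.
State is unnormalized: ∫|Ψ|² dx = 1.5967, and ∫Ψ*·x²·Ψ dx = 0.42585, so ⟨x²⟩ = 0.42585 / 1.5967.
⟨x²⟩ = 0.26670.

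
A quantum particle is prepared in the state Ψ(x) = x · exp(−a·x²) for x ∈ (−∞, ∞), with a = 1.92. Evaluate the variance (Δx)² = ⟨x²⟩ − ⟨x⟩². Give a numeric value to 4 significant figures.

0.3906

Compute ⟨x⟩ and ⟨x²⟩ separately, then (Δx)² = ⟨x²⟩ − ⟨x⟩².
Expand each integrand as polynomial × e^(−2ax²) and use ∫x^(2j)·e^(−2ax²) dx = (2j−1)!!/(4a)^j · √(π/(2a)), odd powers → 0; here √(π/(2a)) = 0.90450.
Normalization: ∫|Ψ|² dx = 0.11777.
⟨x⟩ = 0.0000 and ⟨x²⟩ = 0.39063.
(Δx)² = 0.39063 − (0.0000)² = 0.39063.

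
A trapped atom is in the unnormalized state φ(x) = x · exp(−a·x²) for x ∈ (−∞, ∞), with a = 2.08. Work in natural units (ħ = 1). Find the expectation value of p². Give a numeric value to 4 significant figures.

p² φ = −ħ² d²φ/dx²; ⟨p²⟩ = −ħ² ∫ φ*·φ'' dx / ∫|φ|² dx.
Expand each integrand as polynomial × e^(−2ax²) and use ∫x^(2j)·e^(−2ax²) dx = (2j−1)!!/(4a)^j · √(π/(2a)), odd powers → 0; here √(π/(2a)) = 0.86902. Differentiate with the product rule, d/dx e^(−ax²) = −2ax·e^(−ax²).
State is unnormalized: ∫|φ|² dx = 0.10445, and ∫φ*·(−ħ² φ'') dx = 0.65176, so ⟨p²⟩ = 0.65176 / 0.10445.
⟨p²⟩ = 6.2400.

6.240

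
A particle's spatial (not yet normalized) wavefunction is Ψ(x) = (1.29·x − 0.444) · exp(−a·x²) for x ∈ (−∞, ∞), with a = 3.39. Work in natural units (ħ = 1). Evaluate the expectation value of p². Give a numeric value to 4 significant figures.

5.991

p² Ψ = −ħ² d²Ψ/dx²; ⟨p²⟩ = −ħ² ∫ Ψ*·Ψ'' dx / ∫|Ψ|² dx.
Expand each integrand as polynomial × e^(−2ax²) and use ∫x^(2j)·e^(−2ax²) dx = (2j−1)!!/(4a)^j · √(π/(2a)), odd powers → 0; here √(π/(2a)) = 0.68071. Differentiate with the product rule, d/dx e^(−ax²) = −2ax·e^(−ax²).
State is unnormalized: ∫|Ψ|² dx = 0.21773, and ∫Ψ*·(−ħ² Ψ'') dx = 1.3045, so ⟨p²⟩ = 1.3045 / 0.21773.
⟨p²⟩ = 5.9913.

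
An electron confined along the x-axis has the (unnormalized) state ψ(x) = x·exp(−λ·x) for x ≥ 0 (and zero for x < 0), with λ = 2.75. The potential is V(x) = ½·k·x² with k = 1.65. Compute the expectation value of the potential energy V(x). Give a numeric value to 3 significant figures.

0.327

⟨V⟩ = ∫ V(x)·|ψ|² dx / ∫|ψ|² dx.
Every integrand reduces to terms xʲ·e^(−2λx) on [0, ∞); use ∫₀^∞ xʲ·e^(−2λx) dx = j!/(2λ)^(j+1).
State is unnormalized: ∫|ψ|² dx = 0.012021, and ∫ψ*·V(x)·ψ dx = 0.0039342, so ⟨V⟩ = 0.0039342 / 0.012021.
⟨V⟩ = 0.32727.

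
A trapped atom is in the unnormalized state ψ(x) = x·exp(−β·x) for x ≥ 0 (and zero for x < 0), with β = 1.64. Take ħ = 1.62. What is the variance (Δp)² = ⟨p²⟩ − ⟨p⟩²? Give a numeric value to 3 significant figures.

Compute ⟨p⟩ and ⟨p²⟩ separately; (Δp)² = ⟨p²⟩ − ⟨p⟩².
Differentiate x·exp(−β·x) with the product rule; every integrand then reduces to terms xʲ·e^(−2βx) on [0, ∞), with ∫₀^∞ xʲ·e^(−2βx) dx = j!/(2β)^(j+1).
Normalization: ∫|ψ|² dx = 0.056677.
⟨p⟩ = 0.0000 and ⟨p²⟩ = 7.0586.
(Δp)² = 7.0586 − (0.0000)² = 7.0586.

7.06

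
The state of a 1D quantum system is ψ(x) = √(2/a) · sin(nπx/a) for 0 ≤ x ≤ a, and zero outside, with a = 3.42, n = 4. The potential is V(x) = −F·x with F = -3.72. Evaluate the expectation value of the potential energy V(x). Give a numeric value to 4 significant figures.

6.361

⟨V⟩ = ∫ V(x)·|ψ|² dx.
With sin²θ = (1 − cos2θ)/2 on 0 ≤ x ≤ a: ∫sin²(nπx/a) dx = a/2, ∫x·sin²(nπx/a) dx = a²/4, ∫x²·sin²(nπx/a) dx = a³·(1/6 − 1/(4n²π²)); higher powers xᵏ the same way, integrating xᵏ·cos(2nπx/a) by parts.
⟨V⟩ = 6.3612.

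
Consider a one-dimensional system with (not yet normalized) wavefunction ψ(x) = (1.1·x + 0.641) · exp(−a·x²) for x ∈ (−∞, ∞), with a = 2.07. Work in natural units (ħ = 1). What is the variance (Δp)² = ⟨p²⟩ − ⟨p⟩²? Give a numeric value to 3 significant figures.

Compute ⟨p⟩ and ⟨p²⟩ separately; (Δp)² = ⟨p²⟩ − ⟨p⟩².
Expand each integrand as polynomial × e^(−2ax²) and use ∫x^(2j)·e^(−2ax²) dx = (2j−1)!!/(4a)^j · √(π/(2a)), odd powers → 0; here √(π/(2a)) = 0.87111. Differentiate with the product rule, d/dx e^(−ax²) = −2ax·e^(−ax²).
Normalization: ∫|ψ|² dx = 0.48522.
⟨p⟩ = 0.0000 and ⟨p²⟩ = 3.1561.
(Δp)² = 3.1561 − (0.0000)² = 3.1561.

3.16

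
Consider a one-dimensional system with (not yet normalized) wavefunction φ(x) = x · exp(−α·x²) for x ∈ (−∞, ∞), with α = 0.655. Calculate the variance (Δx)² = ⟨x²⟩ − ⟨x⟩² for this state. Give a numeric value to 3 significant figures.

Compute ⟨x⟩ and ⟨x²⟩ separately, then (Δx)² = ⟨x²⟩ − ⟨x⟩².
Expand each integrand as polynomial × e^(−2αx²) and use ∫x^(2j)·e^(−2αx²) dx = (2j−1)!!/(4α)^j · √(π/(2α)), odd powers → 0; here √(π/(2α)) = 1.5486.
Normalization: ∫|φ|² dx = 0.59107.
⟨x⟩ = 0.0000 and ⟨x²⟩ = 1.1450.
(Δx)² = 1.1450 − (0.0000)² = 1.1450.

1.15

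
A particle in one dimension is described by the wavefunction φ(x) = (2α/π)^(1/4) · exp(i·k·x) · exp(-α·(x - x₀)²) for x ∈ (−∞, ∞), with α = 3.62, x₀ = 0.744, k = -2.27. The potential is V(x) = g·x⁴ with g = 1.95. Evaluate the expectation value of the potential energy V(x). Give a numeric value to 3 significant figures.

1.07

⟨V⟩ = ∫ V(x)·|φ|² dx.
Gaussian moments (u = x − x₀): ∫u^(2j)·e^(−2αu²) du = (2j−1)!!/(4α)^j · √(π/(2α)), odd powers integrate to 0; here √(π/(2α)) = 0.65873.
⟨V⟩ = 1.0726.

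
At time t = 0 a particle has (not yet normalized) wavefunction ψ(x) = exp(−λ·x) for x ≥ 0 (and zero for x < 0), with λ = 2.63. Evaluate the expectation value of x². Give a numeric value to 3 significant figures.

0.0723

⟨x²⟩ = ∫ x²·|ψ|² dx / ∫|ψ|² dx (integrals over the domain).
Every integrand reduces to terms xʲ·e^(−2λx) on [0, ∞); use ∫₀^∞ xʲ·e^(−2λx) dx = j!/(2λ)^(j+1).
State is unnormalized: ∫|ψ|² dx = 0.19011, and ∫ψ*·x²·ψ dx = 0.013743, so ⟨x²⟩ = 0.013743 / 0.19011.
⟨x²⟩ = 0.072287.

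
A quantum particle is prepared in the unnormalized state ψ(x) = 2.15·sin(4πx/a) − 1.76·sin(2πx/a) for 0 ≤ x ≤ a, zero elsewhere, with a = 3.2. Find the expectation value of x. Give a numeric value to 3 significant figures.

⟨x⟩ = ∫ x·|ψ|² dx / ∫|ψ|² dx (integrals over the domain).
On 0 ≤ x ≤ a (j ≠ l): ∫sin²(jπx/a) dx = a/2, ∫sin(jπx/a)·sin(lπx/a) dx = 0; diagonal moments ∫x·sin²(jπx/a) dx = a²/4, ∫x²·sin²(jπx/a) dx = a³·(1/6 − 1/(4j²π²)); cross terms ∫x·sin(jπx/a)·sin(lπx/a) dx = 0 for j + l even and −4jla²/(π²(j² − l²)²) for j + l odd, ∫x²·sin(jπx/a)·sin(lπx/a) dx = (−1)^(j+l)·4jla³/(π²(j² − l²)²); higher powers the same way via product-to-sum and parts.
State is unnormalized: ∫|ψ|² dx = 12.352, and ∫ψ*·x·ψ dx = 19.763, so ⟨x⟩ = 19.763 / 12.352.
⟨x⟩ = 1.6000.

1.60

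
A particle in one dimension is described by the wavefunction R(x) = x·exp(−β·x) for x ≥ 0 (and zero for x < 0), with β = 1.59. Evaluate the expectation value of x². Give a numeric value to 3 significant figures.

1.19

⟨x²⟩ = ∫ x²·|R|² dx / ∫|R|² dx (integrals over the domain).
Every integrand reduces to terms xʲ·e^(−2βx) on [0, ∞); use ∫₀^∞ xʲ·e^(−2βx) dx = j!/(2β)^(j+1).
State is unnormalized: ∫|R|² dx = 0.062194, and ∫R*·x²·R dx = 0.073803, so ⟨x²⟩ = 0.073803 / 0.062194.
⟨x²⟩ = 1.1867.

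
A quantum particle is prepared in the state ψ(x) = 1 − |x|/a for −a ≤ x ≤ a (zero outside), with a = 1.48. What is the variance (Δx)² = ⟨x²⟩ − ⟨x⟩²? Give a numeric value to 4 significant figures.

Compute ⟨x⟩ and ⟨x²⟩ separately, then (Δx)² = ⟨x²⟩ − ⟨x⟩².
ψ is even, so ∫ over [−a, a] = 2∫₀ᵃ with ψ = 1 − x/a there: ∫₀ᵃ (1 − x/a)² dx = a/3, ∫₀ᵃ x²(1 − x/a)² dx = a³/30, ∫₀ᵃ x⁴(1 − x/a)² dx = a⁵/105.
Normalization: ∫|ψ|² dx = 0.98667.
⟨x⟩ = 0.0000 and ⟨x²⟩ = 0.21904.
(Δx)² = 0.21904 − (0.0000)² = 0.21904.

0.2190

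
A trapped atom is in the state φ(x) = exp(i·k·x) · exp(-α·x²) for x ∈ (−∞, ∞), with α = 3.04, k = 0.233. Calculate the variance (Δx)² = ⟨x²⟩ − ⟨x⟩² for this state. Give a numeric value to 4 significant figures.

0.08224

Compute ⟨x⟩ and ⟨x²⟩ separately, then (Δx)² = ⟨x²⟩ − ⟨x⟩².
Gaussian moments: ∫x^(2j)·e^(−2αx²) dx = (2j−1)!!/(4α)^j · √(π/(2α)), odd powers integrate to 0; here √(π/(2α)) = 0.71882.
Normalization: ∫|φ|² dx = 0.71882.
⟨x⟩ = 0.0000 and ⟨x²⟩ = 0.082237.
(Δx)² = 0.082237 − (0.0000)² = 0.082237.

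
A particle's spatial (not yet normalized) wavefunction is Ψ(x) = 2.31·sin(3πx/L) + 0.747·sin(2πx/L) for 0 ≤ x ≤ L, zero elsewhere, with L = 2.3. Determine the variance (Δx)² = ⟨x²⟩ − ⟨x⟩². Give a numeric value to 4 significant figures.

Compute ⟨x⟩ and ⟨x²⟩ separately, then (Δx)² = ⟨x²⟩ − ⟨x⟩².
On 0 ≤ x ≤ L (j ≠ l): ∫sin²(jπx/L) dx = L/2, ∫sin(jπx/L)·sin(lπx/L) dx = 0; diagonal moments ∫x·sin²(jπx/L) dx = L²/4, ∫x²·sin²(jπx/L) dx = L³·(1/6 − 1/(4j²π²)); cross terms ∫x·sin(jπx/L)·sin(lπx/L) dx = 0 for j + l even and −4jlL²/(π²(j² − l²)²) for j + l odd, ∫x²·sin(jπx/L)·sin(lπx/L) dx = (−1)^(j+l)·4jlL³/(π²(j² − l²)²); higher powers the same way via product-to-sum and parts.
Normalization: ∫|Ψ|² dx = 6.7782.
⟨x⟩ = 0.88802 and ⟨x²⟩ = 1.1275.
(Δx)² = 1.1275 − (0.88802)² = 0.33890.

0.3389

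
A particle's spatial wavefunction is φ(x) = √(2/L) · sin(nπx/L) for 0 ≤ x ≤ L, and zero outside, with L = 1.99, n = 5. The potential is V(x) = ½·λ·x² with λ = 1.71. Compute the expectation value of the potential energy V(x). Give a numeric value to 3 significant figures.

1.12

⟨V⟩ = ∫ V(x)·|φ|² dx.
With sin²θ = (1 − cos2θ)/2 on 0 ≤ x ≤ L: ∫sin²(nπx/L) dx = L/2, ∫x·sin²(nπx/L) dx = L²/4, ∫x²·sin²(nπx/L) dx = L³·(1/6 − 1/(4n²π²)); higher powers xᵏ the same way, integrating xᵏ·cos(2nπx/L) by parts.
⟨V⟩ = 1.1218.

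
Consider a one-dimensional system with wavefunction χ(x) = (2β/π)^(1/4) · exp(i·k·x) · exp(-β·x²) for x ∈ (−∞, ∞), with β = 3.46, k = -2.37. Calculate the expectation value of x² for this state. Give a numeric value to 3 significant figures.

0.0723

⟨x²⟩ = ∫ x²·|χ|² dx (integrals over the domain).
Gaussian moments: ∫x^(2j)·e^(−2βx²) dx = (2j−1)!!/(4β)^j · √(π/(2β)), odd powers integrate to 0; here √(π/(2β)) = 0.67379.
⟨x²⟩ = 0.072254.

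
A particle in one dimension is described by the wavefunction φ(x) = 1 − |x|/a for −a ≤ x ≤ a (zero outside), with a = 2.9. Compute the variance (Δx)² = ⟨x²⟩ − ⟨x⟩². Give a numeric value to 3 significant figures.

Compute ⟨x⟩ and ⟨x²⟩ separately, then (Δx)² = ⟨x²⟩ − ⟨x⟩².
φ is even, so ∫ over [−a, a] = 2∫₀ᵃ with φ = 1 − x/a there: ∫₀ᵃ (1 − x/a)² dx = a/3, ∫₀ᵃ x²(1 − x/a)² dx = a³/30, ∫₀ᵃ x⁴(1 − x/a)² dx = a⁵/105.
Normalization: ∫|φ|² dx = 1.9333.
⟨x⟩ = 0.0000 and ⟨x²⟩ = 0.84100.
(Δx)² = 0.84100 − (0.0000)² = 0.84100.

0.841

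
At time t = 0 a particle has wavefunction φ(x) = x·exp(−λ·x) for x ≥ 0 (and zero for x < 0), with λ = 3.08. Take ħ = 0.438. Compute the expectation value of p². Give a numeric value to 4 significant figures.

1.820

p² φ = −ħ² d²φ/dx²; ⟨p²⟩ = −ħ² ∫ φ*·φ'' dx / ∫|φ|² dx.
Differentiate x·exp(−λ·x) with the product rule; every integrand then reduces to terms xʲ·e^(−2λx) on [0, ∞), with ∫₀^∞ xʲ·e^(−2λx) dx = j!/(2λ)^(j+1).
State is unnormalized: ∫|φ|² dx = 0.0085563, and ∫φ*·(−ħ² φ'') dx = 0.015572, so ⟨p²⟩ = 0.015572 / 0.0085563.
⟨p²⟩ = 1.8199.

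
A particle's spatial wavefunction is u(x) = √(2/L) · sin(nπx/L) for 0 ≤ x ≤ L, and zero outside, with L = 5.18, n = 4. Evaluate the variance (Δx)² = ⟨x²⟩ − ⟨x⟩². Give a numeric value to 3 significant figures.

2.15

Compute ⟨x⟩ and ⟨x²⟩ separately, then (Δx)² = ⟨x²⟩ − ⟨x⟩².
With sin²θ = (1 − cos2θ)/2 on 0 ≤ x ≤ L: ∫sin²(nπx/L) dx = L/2, ∫x·sin²(nπx/L) dx = L²/4, ∫x²·sin²(nπx/L) dx = L³·(1/6 − 1/(4n²π²)); higher powers xᵏ the same way, integrating xᵏ·cos(2nπx/L) by parts.
⟨x⟩ = 2.5900 and ⟨x²⟩ = 8.8592.
(Δx)² = 8.8592 − (2.5900)² = 2.1511.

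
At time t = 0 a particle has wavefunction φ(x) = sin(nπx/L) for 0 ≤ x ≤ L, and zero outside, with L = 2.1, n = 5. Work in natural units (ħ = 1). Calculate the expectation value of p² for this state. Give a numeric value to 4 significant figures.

p² φ = −ħ² d²φ/dx²; ⟨p²⟩ = −ħ² ∫ φ*·φ'' dx / ∫|φ|² dx.
d/dx sin(nπx/L) = (nπ/L)·cos(nπx/L) and d²/dx² sin(nπx/L) = −(nπ/L)²·sin(nπx/L); on 0 ≤ x ≤ L, ∫sin²(nπx/L) dx = L/2 and ∫sin(nπx/L)·cos(nπx/L) dx = 0.
State is unnormalized: ∫|φ|² dx = 1.0500, and ∫φ*·(−ħ² φ'') dx = 58.748, so ⟨p²⟩ = 58.748 / 1.0500.
⟨p²⟩ = 55.950.

55.95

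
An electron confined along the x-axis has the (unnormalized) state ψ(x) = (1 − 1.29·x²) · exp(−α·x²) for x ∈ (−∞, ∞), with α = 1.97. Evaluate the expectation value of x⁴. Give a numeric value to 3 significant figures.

⟨x⁴⟩ = ∫ x⁴·|ψ|² dx / ∫|ψ|² dx (integrals over the domain).
Expand each integrand as polynomial × e^(−2αx²) and use ∫x^(2j)·e^(−2αx²) dx = (2j−1)!!/(4α)^j · √(π/(2α)), odd powers → 0; here √(π/(2α)) = 0.89295.
State is unnormalized: ∫|ψ|² dx = 0.67238, and ∫ψ*·x⁴·ψ dx = 0.012982, so ⟨x⁴⟩ = 0.012982 / 0.67238.
⟨x⁴⟩ = 0.019308.

0.0193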